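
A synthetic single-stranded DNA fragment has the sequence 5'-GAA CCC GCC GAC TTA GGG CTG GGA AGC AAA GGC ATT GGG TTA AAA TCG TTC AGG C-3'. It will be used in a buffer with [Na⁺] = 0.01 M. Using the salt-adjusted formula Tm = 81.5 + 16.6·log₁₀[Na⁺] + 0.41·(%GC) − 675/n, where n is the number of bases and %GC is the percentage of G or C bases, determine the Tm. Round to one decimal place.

58.4°C

Length n = 55. Counting bases: A=15, G=18, T=10, C=12
G+C = 30, so %GC = 30/55 × 100 = 54.545%
Salt term: 16.6 × (-2) = -33.2
GC term: 0.41 × 54.545 = 22.363; length term: −675/55 = −12.273
Tm = 81.5 + (-33.2) + 22.363 − 12.273 = 58.39 → 58.4°C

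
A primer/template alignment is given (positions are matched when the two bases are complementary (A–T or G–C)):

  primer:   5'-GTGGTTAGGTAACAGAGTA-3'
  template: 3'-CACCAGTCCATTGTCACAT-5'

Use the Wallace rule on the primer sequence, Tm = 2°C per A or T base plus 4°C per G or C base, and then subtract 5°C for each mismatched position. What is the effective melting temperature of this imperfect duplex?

Primer base counts: A=6, T=5, G=7, C=1 → A+T=11, G+C=8
Perfect-match Tm = 2(11) + 4(8) = 22 + 32 = 54°C
Mismatches (positions where the bases are not complementary): 2 (at positions 6, 16)
Effective Tm = 54 − 2×5 = 54 − 10 = 44°C

44°C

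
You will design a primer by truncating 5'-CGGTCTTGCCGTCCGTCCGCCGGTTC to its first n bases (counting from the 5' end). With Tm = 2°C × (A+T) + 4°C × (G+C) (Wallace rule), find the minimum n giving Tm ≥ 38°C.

n = 11

First 10 bases: CGGTCTTGCC → Tm = 34°C (< 38°C)
First 11 bases: CGGTCTTGCCG → Tm = 38°C (≥ 38°C)
Each additional base adds 2°C (A/T) or 4°C (G/C), so Tm is non-decreasing in n; n = 11 is the first length to reach 38°C.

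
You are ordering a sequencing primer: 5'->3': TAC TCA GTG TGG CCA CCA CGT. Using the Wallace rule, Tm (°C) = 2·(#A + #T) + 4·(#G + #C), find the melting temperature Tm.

66°C

Base counts: C=7, A=4, G=5, T=5
A+T = 9, G+C = 12
Tm = 2(9) + 4(12) = 18 + 48 = 66°C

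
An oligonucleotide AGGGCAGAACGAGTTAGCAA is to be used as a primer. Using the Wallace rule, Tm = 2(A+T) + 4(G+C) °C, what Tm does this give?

60°C

Counting bases: C=3, A=8, G=7, T=2
AT pairs contribute 10, GC pairs contribute 10.
Tm = 2×10 + 4×10 = 60°C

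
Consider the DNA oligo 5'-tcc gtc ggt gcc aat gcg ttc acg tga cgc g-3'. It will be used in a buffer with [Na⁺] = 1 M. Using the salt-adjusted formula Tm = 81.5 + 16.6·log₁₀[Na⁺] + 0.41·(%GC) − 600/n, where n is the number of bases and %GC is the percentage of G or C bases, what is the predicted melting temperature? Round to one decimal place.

88.6°C

Length n = 31. Base counts: C=10, T=7, G=10, A=4
G+C = 20, so %GC = 20/31 × 100 = 64.516%
Salt term: 16.6 × (0) = 0
GC term: 0.41 × 64.516 = 26.452; length term: −600/31 = −19.355
Tm = 81.5 + (0) + 26.452 − 19.355 = 88.597 → 88.6°C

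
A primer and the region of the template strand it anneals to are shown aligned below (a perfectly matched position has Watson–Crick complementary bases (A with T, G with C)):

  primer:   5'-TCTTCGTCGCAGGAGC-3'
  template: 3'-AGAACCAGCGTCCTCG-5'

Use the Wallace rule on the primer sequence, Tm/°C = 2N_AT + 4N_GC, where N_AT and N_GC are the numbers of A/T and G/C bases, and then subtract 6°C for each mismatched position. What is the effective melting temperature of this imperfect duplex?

Primer base counts: A=2, T=4, G=5, C=5 → A+T=6, G+C=10
Perfect-match Tm = 2(6) + 4(10) = 12 + 40 = 52°C
Mismatches (positions where the bases are not complementary): 1 (at position 5)
Effective Tm = 52 − 1×6 = 52 − 6 = 46°C

46°C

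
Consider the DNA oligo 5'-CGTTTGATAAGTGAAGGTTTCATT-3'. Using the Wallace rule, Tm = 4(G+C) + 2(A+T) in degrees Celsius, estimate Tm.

64°C

Counting bases: T=10, A=6, G=6, C=2
A+T = 16, G+C = 8
Tm = 4·8 + 2·16 = 32 + 32 = 64°C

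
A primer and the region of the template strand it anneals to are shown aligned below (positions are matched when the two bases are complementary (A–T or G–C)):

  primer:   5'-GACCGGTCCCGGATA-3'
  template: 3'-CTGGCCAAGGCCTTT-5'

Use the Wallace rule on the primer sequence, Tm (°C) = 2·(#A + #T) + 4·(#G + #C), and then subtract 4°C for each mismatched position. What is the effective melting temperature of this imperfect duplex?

42°C

Primer base counts: A=3, T=2, G=5, C=5 → A+T=5, G+C=10
Perfect-match Tm = 2(5) + 4(10) = 10 + 40 = 50°C
Mismatches (positions where the bases are not complementary): 2 (at positions 8, 14)
Effective Tm = 50 − 2×4 = 50 − 8 = 42°C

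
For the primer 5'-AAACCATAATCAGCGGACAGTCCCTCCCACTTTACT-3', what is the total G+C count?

17

Base counts: A=11, C=13, G=4, T=8
G+C = 4 + 13 = 17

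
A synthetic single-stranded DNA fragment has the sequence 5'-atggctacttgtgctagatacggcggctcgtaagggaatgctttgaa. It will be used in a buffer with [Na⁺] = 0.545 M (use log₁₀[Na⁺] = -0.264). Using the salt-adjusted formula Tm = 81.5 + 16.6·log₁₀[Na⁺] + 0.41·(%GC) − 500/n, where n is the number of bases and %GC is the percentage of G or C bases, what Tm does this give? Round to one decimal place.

86.5°C

Length n = 47. Scanning the sequence gives G=15, A=11, C=8, T=13.
G+C = 23, so %GC = 23/47 × 100 = 48.936%
Salt term: 16.6 × (-0.264) = -4.382
GC term: 0.41 × 48.936 = 20.064; length term: −500/47 = −10.638
Tm = 81.5 + (-4.382) + 20.064 − 10.638 = 86.544 → 86.5°C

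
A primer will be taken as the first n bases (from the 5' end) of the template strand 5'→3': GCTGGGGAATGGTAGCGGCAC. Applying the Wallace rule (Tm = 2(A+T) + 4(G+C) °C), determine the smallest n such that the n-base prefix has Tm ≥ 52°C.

First 15 bases: GCTGGGGAATGGTAG → Tm = 48°C (< 52°C)
First 16 bases: GCTGGGGAATGGTAGC → Tm = 52°C (≥ 52°C)
Since every base adds ≥2°C, Tm only increases with n, so the threshold is first crossed at n = 16.

n = 16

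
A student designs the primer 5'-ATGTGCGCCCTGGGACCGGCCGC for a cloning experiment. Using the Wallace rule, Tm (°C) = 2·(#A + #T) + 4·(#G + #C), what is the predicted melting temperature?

Base counts: A=2, T=3, C=9, G=9
So N_AT = 5 and N_GC = 18.
Tm = 2(5) + 4(18) = 10 + 72 = 82°C

82°C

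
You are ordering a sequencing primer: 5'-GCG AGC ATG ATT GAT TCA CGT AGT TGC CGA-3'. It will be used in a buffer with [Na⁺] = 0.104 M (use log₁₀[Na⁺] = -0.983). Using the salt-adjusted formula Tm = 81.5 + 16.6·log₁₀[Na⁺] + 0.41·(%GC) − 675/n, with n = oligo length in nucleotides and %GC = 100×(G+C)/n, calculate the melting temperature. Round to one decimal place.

63.2°C

Length n = 30. Base counts: C=6, A=7, T=8, G=9
G+C = 15, so %GC = 15/30 × 100 = 50%
Salt term: 16.6 × (-0.983) = -16.318
GC term: 0.41 × 50 = 20.5; length term: −675/30 = −22.5
Tm = 81.5 + (-16.318) + 20.5 − 22.5 = 63.182 → 63.2°C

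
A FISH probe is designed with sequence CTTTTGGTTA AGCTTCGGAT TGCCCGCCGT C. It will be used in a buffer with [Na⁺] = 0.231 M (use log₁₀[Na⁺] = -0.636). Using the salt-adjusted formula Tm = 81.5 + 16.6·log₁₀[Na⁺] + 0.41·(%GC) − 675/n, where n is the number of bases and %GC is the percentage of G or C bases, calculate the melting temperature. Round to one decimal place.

71.7°C

Length n = 31. Scanning the sequence gives C=9, A=3, T=11, G=8.
G+C = 17, so %GC = 17/31 × 100 = 54.839%
Salt term: 16.6 × (-0.636) = -10.558
GC term: 0.41 × 54.839 = 22.484; length term: −675/31 = −21.774
Tm = 81.5 + (-10.558) + 22.484 − 21.774 = 71.652 → 71.7°C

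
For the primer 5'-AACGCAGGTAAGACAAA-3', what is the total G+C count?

7

Counting bases: C=3, G=4, T=1, A=9
G+C = 4 + 3 = 7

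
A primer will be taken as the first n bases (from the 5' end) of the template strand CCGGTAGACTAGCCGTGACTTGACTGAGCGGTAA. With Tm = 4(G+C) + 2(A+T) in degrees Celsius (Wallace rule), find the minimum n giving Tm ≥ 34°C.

n = 11

First 10 bases: CCGGTAGACT → Tm = 32°C (< 34°C)
First 11 bases: CCGGTAGACTA → Tm = 34°C (≥ 34°C)
Since every base adds ≥2°C, Tm only increases with n, so the threshold is first crossed at n = 11.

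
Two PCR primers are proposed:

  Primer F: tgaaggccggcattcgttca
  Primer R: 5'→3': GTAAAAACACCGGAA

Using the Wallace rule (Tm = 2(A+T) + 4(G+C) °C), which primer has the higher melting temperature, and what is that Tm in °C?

Primer F, 62°C

Primer F: A+T=9, G+C=11 → Tm = 2(9)+4(11) = 62°C
Primer R: A+T=9, G+C=6 → Tm = 2(9)+4(6) = 42°C
62°C vs 42°C → primer F is higher.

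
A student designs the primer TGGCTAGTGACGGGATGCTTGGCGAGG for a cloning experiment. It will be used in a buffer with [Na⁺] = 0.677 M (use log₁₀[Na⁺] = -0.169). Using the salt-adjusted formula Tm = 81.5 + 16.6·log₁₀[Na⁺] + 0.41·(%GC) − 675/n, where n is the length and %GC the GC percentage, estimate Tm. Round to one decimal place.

79.5°C

Length n = 27. Scanning the sequence gives C=4, A=4, T=6, G=13.
G+C = 17, so %GC = 17/27 × 100 = 62.963%
Salt term: 16.6 × (-0.169) = -2.805
GC term: 0.41 × 62.963 = 25.815; length term: −675/27 = −25
Tm = 81.5 + (-2.805) + 25.815 − 25 = 79.51 → 79.5°C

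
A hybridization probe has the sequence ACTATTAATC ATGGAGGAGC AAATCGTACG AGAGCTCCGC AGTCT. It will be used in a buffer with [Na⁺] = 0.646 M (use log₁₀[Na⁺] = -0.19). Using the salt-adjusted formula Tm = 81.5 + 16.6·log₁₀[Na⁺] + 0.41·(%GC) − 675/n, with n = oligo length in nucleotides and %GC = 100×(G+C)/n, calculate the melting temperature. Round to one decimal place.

82.5°C

Length n = 45. Scanning the sequence gives T=10, C=10, A=14, G=11.
G+C = 21, so %GC = 21/45 × 100 = 46.667%
Salt term: 16.6 × (-0.19) = -3.154
GC term: 0.41 × 46.667 = 19.133; length term: −675/45 = −15
Tm = 81.5 + (-3.154) + 19.133 − 15 = 82.479 → 82.5°C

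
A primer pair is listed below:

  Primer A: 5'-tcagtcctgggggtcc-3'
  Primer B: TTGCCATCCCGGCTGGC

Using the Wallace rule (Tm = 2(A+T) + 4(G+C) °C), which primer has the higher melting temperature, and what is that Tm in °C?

Primer B, 58°C

Primer A: A+T=5, G+C=11 → Tm = 2(5)+4(11) = 54°C
Primer B: A+T=5, G+C=12 → Tm = 2(5)+4(12) = 58°C
54°C vs 58°C → primer B is higher.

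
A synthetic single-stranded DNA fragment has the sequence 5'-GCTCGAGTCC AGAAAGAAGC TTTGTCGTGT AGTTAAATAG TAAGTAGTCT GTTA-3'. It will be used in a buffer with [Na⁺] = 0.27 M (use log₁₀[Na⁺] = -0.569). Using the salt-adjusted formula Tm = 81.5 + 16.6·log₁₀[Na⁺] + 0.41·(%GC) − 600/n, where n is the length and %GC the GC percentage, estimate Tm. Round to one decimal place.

Length n = 54. G=14, C=7, T=17, A=16
G+C = 21, so %GC = 21/54 × 100 = 38.889%
Salt term: 16.6 × (-0.569) = -9.445
GC term: 0.41 × 38.889 = 15.944; length term: −600/54 = −11.111
Tm = 81.5 + (-9.445) + 15.944 − 11.111 = 76.888 → 76.9°C

76.9°C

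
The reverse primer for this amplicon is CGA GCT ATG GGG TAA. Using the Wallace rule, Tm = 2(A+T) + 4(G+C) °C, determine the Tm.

Scanning the sequence gives A=4, C=2, T=3, G=6.
AT pairs contribute 7, GC pairs contribute 8.
Tm = 2×7 + 4×8 = 46°C

46°C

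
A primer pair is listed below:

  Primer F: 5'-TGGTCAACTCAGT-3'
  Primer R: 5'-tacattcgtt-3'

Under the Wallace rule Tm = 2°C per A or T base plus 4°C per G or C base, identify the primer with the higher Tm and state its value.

Primer F, 38°C

Primer F: A+T=7, G+C=6 → Tm = 2(7)+4(6) = 38°C
Primer R: A+T=7, G+C=3 → Tm = 2(7)+4(3) = 26°C
38°C vs 26°C → primer F is higher.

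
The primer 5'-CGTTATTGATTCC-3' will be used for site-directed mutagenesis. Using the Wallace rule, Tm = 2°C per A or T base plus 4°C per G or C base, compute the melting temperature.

Base counts: T=6, A=2, G=2, C=3
A+T = 8, G+C = 5
Tm = 4·5 + 2·8 = 20 + 16 = 36°C

36°C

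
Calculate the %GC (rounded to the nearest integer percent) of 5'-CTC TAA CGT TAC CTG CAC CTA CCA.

50%

G=2, A=6, T=6, C=10
G+C = 2 + 10 = 12 out of 24 bases
%GC = 12/24 × 100 = 50% ≈ 50%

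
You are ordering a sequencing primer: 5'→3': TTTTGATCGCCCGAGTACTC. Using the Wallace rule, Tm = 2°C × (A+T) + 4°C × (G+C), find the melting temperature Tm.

Base counts: T=7, A=3, C=6, G=4
So N_AT = 10 and N_GC = 10.
Tm = 2×10 + 4×10 = 60°C

60°C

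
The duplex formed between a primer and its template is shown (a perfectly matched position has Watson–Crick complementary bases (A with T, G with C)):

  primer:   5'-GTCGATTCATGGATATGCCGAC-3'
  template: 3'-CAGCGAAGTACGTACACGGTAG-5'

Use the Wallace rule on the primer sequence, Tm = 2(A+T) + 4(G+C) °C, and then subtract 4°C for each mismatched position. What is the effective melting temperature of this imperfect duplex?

Primer base counts: A=5, T=6, G=6, C=5 → A+T=11, G+C=11
Perfect-match Tm = 2(11) + 4(11) = 22 + 44 = 66°C
Mismatches (positions where the bases are not complementary): 5 (at positions 5, 12, 15, 20, 21)
Effective Tm = 66 − 5×4 = 66 − 20 = 46°C

46°C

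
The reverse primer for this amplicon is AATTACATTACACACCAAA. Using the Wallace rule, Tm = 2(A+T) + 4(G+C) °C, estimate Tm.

48°C

Base counts: G=0, T=4, A=10, C=5
AT pairs contribute 14, GC pairs contribute 5.
Tm = 2(14) + 4(5) = 28 + 20 = 48°C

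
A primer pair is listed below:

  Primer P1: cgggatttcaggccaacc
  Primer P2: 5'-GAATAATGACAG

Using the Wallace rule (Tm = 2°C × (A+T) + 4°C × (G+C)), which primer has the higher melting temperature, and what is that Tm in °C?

Primer P1: A+T=7, G+C=11 → Tm = 2(7)+4(11) = 58°C
Primer P2: A+T=8, G+C=4 → Tm = 2(8)+4(4) = 32°C
58°C vs 32°C → primer P1 is higher.

Primer P1, 58°C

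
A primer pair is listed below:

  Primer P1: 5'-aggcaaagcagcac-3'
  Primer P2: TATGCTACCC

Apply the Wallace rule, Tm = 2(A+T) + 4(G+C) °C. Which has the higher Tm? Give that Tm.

Primer P1, 44°C

Primer P1: A+T=6, G+C=8 → Tm = 2(6)+4(8) = 44°C
Primer P2: A+T=5, G+C=5 → Tm = 2(5)+4(5) = 30°C
44°C vs 30°C → primer P1 is higher.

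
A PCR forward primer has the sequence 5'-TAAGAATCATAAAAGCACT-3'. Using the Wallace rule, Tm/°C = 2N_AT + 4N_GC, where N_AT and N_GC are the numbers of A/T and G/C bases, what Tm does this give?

48°C

Counting bases: G=2, C=3, T=4, A=10
So N_AT = 14 and N_GC = 5.
Tm = 2×14 + 4×5 = 48°C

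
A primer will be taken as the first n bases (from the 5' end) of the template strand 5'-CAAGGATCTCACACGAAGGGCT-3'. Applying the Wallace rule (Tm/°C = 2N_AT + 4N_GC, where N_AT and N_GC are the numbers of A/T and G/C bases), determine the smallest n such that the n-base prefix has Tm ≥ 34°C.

First 11 bases: CAAGGATCTCA → Tm = 32°C (< 34°C)
First 12 bases: CAAGGATCTCAC → Tm = 36°C (≥ 34°C)
Since every base adds ≥2°C, Tm only increases with n, so the threshold is first crossed at n = 12.

n = 12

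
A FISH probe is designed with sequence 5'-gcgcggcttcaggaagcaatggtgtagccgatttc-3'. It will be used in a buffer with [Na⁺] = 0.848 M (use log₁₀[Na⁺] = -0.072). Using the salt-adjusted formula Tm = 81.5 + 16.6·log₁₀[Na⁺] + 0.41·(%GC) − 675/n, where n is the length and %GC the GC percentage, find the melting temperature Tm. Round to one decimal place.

Length n = 35. Base counts: A=7, T=8, C=8, G=12
G+C = 20, so %GC = 20/35 × 100 = 57.143%
Salt term: 16.6 × (-0.072) = -1.195
GC term: 0.41 × 57.143 = 23.429; length term: −675/35 = −19.286
Tm = 81.5 + (-1.195) + 23.429 − 19.286 = 84.448 → 84.4°C

84.4°C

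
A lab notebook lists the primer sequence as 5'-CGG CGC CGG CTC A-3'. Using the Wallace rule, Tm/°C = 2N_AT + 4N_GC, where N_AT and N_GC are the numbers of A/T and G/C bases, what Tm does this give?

G=5, T=1, C=6, A=1
AT pairs contribute 2, GC pairs contribute 11.
Tm = 2×2 + 4×11 = 48°C

48°C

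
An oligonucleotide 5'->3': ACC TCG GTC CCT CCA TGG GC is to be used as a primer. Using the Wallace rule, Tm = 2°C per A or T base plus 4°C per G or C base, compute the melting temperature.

A=2, C=9, T=4, G=5
A+T = 6, G+C = 14
Tm = 2(6) + 4(14) = 12 + 56 = 68°C

68°C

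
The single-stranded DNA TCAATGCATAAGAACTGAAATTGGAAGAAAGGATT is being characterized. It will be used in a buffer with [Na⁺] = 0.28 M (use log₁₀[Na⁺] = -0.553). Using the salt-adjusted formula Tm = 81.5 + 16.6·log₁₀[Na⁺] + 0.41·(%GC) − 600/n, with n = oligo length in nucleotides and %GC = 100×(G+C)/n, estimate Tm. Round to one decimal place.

68.1°C

Length n = 35. A=16, G=8, C=3, T=8
G+C = 11, so %GC = 11/35 × 100 = 31.429%
Salt term: 16.6 × (-0.553) = -9.18
GC term: 0.41 × 31.429 = 12.886; length term: −600/35 = −17.143
Tm = 81.5 + (-9.18) + 12.886 − 17.143 = 68.063 → 68.1°C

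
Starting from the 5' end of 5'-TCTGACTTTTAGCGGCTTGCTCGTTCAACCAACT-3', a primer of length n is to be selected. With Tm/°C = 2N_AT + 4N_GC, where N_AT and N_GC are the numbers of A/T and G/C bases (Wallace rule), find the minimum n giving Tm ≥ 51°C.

n = 18

First 17 bases: TCTGACTTTTAGCGGCT → Tm = 50°C (< 51°C)
First 18 bases: TCTGACTTTTAGCGGCTT → Tm = 52°C (≥ 51°C)
Since every base adds ≥2°C, Tm only increases with n, so the threshold is first crossed at n = 18.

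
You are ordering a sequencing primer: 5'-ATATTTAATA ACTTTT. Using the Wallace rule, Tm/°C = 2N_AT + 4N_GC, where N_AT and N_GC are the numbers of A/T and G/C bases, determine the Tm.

34°C

Scanning the sequence gives T=9, C=1, G=0, A=6.
AT pairs contribute 15, GC pairs contribute 1.
Tm = 2(15) + 4(1) = 30 + 4 = 34°C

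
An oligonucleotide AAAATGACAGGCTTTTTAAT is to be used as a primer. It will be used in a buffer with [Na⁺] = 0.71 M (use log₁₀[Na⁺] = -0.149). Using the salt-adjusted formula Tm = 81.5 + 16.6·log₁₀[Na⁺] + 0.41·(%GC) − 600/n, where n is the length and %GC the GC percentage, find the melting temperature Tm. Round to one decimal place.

59.3°C

Length n = 20. Counting bases: C=2, A=8, T=7, G=3
G+C = 5, so %GC = 5/20 × 100 = 25%
Salt term: 16.6 × (-0.149) = -2.473
GC term: 0.41 × 25 = 10.25; length term: −600/20 = −30
Tm = 81.5 + (-2.473) + 10.25 − 30 = 59.277 → 59.3°C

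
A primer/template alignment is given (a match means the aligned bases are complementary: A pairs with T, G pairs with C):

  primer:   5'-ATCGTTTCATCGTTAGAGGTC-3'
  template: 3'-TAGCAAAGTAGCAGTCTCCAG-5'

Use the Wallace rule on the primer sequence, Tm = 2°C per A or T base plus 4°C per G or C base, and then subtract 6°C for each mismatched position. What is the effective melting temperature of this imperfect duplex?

Primer base counts: A=4, T=8, G=5, C=4 → A+T=12, G+C=9
Perfect-match Tm = 2(12) + 4(9) = 24 + 36 = 60°C
Mismatches (positions where the bases are not complementary): 1 (at position 14)
Effective Tm = 60 − 1×6 = 60 − 6 = 54°C

54°C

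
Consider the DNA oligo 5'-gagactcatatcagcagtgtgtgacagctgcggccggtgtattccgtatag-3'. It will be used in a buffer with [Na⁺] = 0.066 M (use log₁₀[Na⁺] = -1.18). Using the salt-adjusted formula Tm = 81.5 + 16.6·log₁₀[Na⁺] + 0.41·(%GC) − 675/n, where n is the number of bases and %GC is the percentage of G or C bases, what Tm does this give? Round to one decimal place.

Length n = 51. Scanning the sequence gives C=11, T=13, A=11, G=16.
G+C = 27, so %GC = 27/51 × 100 = 52.941%
Salt term: 16.6 × (-1.18) = -19.588
GC term: 0.41 × 52.941 = 21.706; length term: −675/51 = −13.235
Tm = 81.5 + (-19.588) + 21.706 − 13.235 = 70.383 → 70.4°C

70.4°C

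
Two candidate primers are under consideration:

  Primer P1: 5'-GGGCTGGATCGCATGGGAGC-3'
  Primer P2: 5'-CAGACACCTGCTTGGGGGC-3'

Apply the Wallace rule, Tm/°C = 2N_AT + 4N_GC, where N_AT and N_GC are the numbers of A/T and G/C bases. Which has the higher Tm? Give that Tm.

Primer P1, 68°C

Primer P1: A+T=6, G+C=14 → Tm = 2(6)+4(14) = 68°C
Primer P2: A+T=6, G+C=13 → Tm = 2(6)+4(13) = 64°C
68°C vs 64°C → primer P1 is higher.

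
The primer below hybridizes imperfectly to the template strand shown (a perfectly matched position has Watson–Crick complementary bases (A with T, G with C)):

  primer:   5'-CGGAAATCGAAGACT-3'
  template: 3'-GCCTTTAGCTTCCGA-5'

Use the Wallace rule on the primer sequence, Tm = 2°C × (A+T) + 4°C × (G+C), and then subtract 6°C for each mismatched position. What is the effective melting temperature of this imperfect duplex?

Primer base counts: A=6, T=2, G=4, C=3 → A+T=8, G+C=7
Perfect-match Tm = 2(8) + 4(7) = 16 + 28 = 44°C
Mismatches (positions where the bases are not complementary): 1 (at position 13)
Effective Tm = 44 − 1×6 = 44 − 6 = 38°C

38°C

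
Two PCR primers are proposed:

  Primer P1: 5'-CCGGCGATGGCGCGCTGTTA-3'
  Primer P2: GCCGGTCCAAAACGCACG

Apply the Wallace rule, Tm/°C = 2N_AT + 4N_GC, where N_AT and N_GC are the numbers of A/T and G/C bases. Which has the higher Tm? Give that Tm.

Primer P1: A+T=6, G+C=14 → Tm = 2(6)+4(14) = 68°C
Primer P2: A+T=6, G+C=12 → Tm = 2(6)+4(12) = 60°C
68°C vs 60°C → primer P1 is higher.

Primer P1, 68°C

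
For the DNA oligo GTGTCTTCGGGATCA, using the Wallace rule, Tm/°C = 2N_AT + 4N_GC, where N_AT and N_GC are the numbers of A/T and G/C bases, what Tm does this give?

46°C

C=3, G=5, T=5, A=2
A+T = 7, G+C = 8
Tm = 2(7) + 4(8) = 14 + 32 = 46°C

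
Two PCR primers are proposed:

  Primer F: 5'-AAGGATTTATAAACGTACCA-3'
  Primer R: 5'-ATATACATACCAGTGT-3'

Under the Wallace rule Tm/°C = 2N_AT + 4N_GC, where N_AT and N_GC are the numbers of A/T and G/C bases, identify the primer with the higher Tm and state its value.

Primer F, 52°C

Primer F: A+T=14, G+C=6 → Tm = 2(14)+4(6) = 52°C
Primer R: A+T=11, G+C=5 → Tm = 2(11)+4(5) = 42°C
52°C vs 42°C → primer F is higher.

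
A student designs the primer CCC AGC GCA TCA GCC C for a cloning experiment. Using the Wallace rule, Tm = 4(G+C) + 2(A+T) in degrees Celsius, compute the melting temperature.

A=3, T=1, C=9, G=3
AT pairs contribute 4, GC pairs contribute 12.
Tm = 2(4) + 4(12) = 8 + 48 = 56°C

56°C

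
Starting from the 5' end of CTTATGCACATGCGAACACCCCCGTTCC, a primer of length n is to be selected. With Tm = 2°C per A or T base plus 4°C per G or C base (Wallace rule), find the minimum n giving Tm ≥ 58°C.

First 19 bases: CTTATGCACATGCGAACAC → Tm = 56°C (< 58°C)
First 20 bases: CTTATGCACATGCGAACACC → Tm = 60°C (≥ 58°C)
Since every base adds ≥2°C, Tm only increases with n, so the threshold is first crossed at n = 20.

n = 20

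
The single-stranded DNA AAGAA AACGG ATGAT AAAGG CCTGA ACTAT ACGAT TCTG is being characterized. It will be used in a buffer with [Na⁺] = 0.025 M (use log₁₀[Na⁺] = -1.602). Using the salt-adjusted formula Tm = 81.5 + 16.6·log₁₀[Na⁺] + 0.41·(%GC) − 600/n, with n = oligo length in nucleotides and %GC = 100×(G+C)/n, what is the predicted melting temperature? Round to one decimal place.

55.3°C

Length n = 39. Scanning the sequence gives G=9, C=6, T=8, A=16.
G+C = 15, so %GC = 15/39 × 100 = 38.462%
Salt term: 16.6 × (-1.602) = -26.593
GC term: 0.41 × 38.462 = 15.769; length term: −600/39 = −15.385
Tm = 81.5 + (-26.593) + 15.769 − 15.385 = 55.291 → 55.3°C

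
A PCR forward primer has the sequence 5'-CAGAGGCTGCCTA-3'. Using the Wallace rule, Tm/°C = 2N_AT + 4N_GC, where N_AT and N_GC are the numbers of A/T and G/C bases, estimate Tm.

42°C

Counting bases: G=4, A=3, C=4, T=2
A+T = 5, G+C = 8
Tm = 2(5) + 4(8) = 10 + 32 = 42°C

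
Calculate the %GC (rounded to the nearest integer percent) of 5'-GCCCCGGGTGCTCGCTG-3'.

82%

Scanning the sequence gives T=3, C=7, A=0, G=7.
G+C = 7 + 7 = 14 out of 17 bases
%GC = 14/17 × 100 = 82.35% ≈ 82%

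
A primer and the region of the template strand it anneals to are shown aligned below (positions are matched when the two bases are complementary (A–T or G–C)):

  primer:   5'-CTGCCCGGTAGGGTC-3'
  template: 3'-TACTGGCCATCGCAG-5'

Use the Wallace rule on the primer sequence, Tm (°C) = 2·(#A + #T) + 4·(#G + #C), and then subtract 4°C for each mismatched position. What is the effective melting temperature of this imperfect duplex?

40°C

Primer base counts: A=1, T=3, G=6, C=5 → A+T=4, G+C=11
Perfect-match Tm = 2(4) + 4(11) = 8 + 44 = 52°C
Mismatches (positions where the bases are not complementary): 3 (at positions 1, 4, 12)
Effective Tm = 52 − 3×4 = 52 − 12 = 40°C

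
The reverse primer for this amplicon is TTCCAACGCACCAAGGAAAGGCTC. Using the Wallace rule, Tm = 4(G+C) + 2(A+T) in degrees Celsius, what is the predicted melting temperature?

74°C

Scanning the sequence gives G=5, C=8, A=8, T=3.
A+T = 11, G+C = 13
Tm = 2(11) + 4(13) = 22 + 52 = 74°C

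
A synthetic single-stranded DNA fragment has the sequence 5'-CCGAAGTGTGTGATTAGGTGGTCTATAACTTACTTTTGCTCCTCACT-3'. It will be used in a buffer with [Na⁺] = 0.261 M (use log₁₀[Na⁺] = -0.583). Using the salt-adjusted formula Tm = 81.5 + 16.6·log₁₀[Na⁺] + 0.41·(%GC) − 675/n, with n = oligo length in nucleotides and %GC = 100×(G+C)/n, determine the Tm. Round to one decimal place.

74.9°C

Length n = 47. T=18, C=10, A=9, G=10
G+C = 20, so %GC = 20/47 × 100 = 42.553%
Salt term: 16.6 × (-0.583) = -9.678
GC term: 0.41 × 42.553 = 17.447; length term: −675/47 = −14.362
Tm = 81.5 + (-9.678) + 17.447 − 14.362 = 74.907 → 74.9°C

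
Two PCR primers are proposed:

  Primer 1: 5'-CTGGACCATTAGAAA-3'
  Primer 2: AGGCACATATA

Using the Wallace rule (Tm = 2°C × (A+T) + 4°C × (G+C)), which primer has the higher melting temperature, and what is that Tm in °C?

Primer 1, 42°C

Primer 1: A+T=9, G+C=6 → Tm = 2(9)+4(6) = 42°C
Primer 2: A+T=7, G+C=4 → Tm = 2(7)+4(4) = 30°C
42°C vs 30°C → primer 1 is higher.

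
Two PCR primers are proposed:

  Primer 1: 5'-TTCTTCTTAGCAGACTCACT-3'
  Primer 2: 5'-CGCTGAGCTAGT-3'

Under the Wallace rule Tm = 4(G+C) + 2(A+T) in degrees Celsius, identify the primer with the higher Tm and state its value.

Primer 1, 56°C

Primer 1: A+T=12, G+C=8 → Tm = 2(12)+4(8) = 56°C
Primer 2: A+T=5, G+C=7 → Tm = 2(5)+4(7) = 38°C
56°C vs 38°C → primer 1 is higher.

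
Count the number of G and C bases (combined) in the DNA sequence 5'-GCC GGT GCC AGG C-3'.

11

Base counts: C=5, T=1, A=1, G=6
Total G or C: 6 + 5 = 11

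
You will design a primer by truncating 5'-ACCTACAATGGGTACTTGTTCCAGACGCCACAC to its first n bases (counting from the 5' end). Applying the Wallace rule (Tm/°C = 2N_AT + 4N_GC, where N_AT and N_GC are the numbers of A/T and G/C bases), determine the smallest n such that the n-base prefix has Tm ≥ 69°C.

First 23 bases: ACCTACAATGGGTACTTGTTCCA → Tm = 66°C (< 69°C)
First 24 bases: ACCTACAATGGGTACTTGTTCCAG → Tm = 70°C (≥ 69°C)
Each additional base adds 2°C (A/T) or 4°C (G/C), so Tm is non-decreasing in n; n = 24 is the first length to reach 69°C.

n = 24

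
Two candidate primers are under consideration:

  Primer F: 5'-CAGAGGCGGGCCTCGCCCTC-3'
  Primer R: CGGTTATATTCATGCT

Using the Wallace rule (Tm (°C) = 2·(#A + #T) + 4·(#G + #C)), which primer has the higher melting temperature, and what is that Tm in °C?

Primer F: A+T=4, G+C=16 → Tm = 2(4)+4(16) = 72°C
Primer R: A+T=10, G+C=6 → Tm = 2(10)+4(6) = 44°C
72°C vs 44°C → primer F is higher.

Primer F, 72°C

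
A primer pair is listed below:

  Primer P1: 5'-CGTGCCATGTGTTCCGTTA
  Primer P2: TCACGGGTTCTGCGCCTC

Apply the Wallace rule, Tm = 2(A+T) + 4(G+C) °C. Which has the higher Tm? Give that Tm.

Primer P1: A+T=9, G+C=10 → Tm = 2(9)+4(10) = 58°C
Primer P2: A+T=6, G+C=12 → Tm = 2(6)+4(12) = 60°C
58°C vs 60°C → primer P2 is higher.

Primer P2, 60°C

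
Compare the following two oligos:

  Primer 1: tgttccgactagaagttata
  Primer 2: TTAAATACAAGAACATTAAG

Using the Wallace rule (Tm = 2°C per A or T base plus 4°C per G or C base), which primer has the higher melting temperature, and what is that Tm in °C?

Primer 1: A+T=13, G+C=7 → Tm = 2(13)+4(7) = 54°C
Primer 2: A+T=16, G+C=4 → Tm = 2(16)+4(4) = 48°C
54°C vs 48°C → primer 1 is higher.

Primer 1, 54°C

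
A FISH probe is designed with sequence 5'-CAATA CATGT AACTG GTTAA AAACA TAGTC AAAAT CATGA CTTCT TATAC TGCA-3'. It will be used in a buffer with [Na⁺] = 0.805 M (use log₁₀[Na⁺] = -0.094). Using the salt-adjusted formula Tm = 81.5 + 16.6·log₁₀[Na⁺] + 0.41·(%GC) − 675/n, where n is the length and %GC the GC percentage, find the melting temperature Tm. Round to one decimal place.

79.6°C

Length n = 54. C=10, G=6, A=22, T=16
G+C = 16, so %GC = 16/54 × 100 = 29.63%
Salt term: 16.6 × (-0.094) = -1.56
GC term: 0.41 × 29.63 = 12.148; length term: −675/54 = −12.5
Tm = 81.5 + (-1.56) + 12.148 − 12.5 = 79.588 → 79.6°C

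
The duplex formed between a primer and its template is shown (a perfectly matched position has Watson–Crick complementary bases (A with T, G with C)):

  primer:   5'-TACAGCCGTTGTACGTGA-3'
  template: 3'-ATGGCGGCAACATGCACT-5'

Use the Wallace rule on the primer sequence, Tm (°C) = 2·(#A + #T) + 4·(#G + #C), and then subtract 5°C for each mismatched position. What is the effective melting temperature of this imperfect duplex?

Primer base counts: A=4, T=5, G=5, C=4 → A+T=9, G+C=9
Perfect-match Tm = 2(9) + 4(9) = 18 + 36 = 54°C
Mismatches (positions where the bases are not complementary): 1 (at position 4)
Effective Tm = 54 − 1×5 = 54 − 5 = 49°C

49°C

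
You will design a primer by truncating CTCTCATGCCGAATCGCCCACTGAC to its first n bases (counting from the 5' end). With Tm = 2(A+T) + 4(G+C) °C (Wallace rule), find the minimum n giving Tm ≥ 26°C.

First 8 bases: CTCTCATG → Tm = 24°C (< 26°C)
First 9 bases: CTCTCATGC → Tm = 28°C (≥ 26°C)
Since every base adds ≥2°C, Tm only increases with n, so the threshold is first crossed at n = 9.

n = 9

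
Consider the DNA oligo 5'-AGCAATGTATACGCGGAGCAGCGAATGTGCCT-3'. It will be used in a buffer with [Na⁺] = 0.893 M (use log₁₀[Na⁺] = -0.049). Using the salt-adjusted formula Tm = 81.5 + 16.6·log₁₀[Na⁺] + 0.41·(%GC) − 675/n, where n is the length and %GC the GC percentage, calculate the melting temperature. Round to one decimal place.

Length n = 32. A=9, T=6, C=7, G=10
G+C = 17, so %GC = 17/32 × 100 = 53.125%
Salt term: 16.6 × (-0.049) = -0.813
GC term: 0.41 × 53.125 = 21.781; length term: −675/32 = −21.094
Tm = 81.5 + (-0.813) + 21.781 − 21.094 = 81.374 → 81.4°C

81.4°C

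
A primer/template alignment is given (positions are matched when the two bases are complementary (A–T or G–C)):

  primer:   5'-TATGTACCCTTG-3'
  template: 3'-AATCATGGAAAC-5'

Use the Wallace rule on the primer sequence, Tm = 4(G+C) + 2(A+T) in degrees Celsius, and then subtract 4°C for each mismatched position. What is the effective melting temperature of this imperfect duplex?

Primer base counts: A=2, T=5, G=2, C=3 → A+T=7, G+C=5
Perfect-match Tm = 2(7) + 4(5) = 14 + 20 = 34°C
Mismatches (positions where the bases are not complementary): 3 (at positions 2, 3, 9)
Effective Tm = 34 − 3×4 = 34 − 12 = 22°C

22°C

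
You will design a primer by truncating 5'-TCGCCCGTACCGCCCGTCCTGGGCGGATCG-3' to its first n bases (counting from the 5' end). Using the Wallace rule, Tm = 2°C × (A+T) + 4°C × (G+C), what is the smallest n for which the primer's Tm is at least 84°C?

n = 24

First 23 bases: TCGCCCGTACCGCCCGTCCTGGG → Tm = 82°C (< 84°C)
First 24 bases: TCGCCCGTACCGCCCGTCCTGGGC → Tm = 86°C (≥ 84°C)
Each additional base adds 2°C (A/T) or 4°C (G/C), so Tm is non-decreasing in n; n = 24 is the first length to reach 84°C.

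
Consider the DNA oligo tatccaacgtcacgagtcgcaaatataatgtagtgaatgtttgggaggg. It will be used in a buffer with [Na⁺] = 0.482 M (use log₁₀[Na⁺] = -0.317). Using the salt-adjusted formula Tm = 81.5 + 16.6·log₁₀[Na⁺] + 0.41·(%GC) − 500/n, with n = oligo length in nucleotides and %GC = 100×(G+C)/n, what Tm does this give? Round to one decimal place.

83.6°C

Length n = 49. T=13, G=14, A=15, C=7
G+C = 21, so %GC = 21/49 × 100 = 42.857%
Salt term: 16.6 × (-0.317) = -5.262
GC term: 0.41 × 42.857 = 17.571; length term: −500/49 = −10.204
Tm = 81.5 + (-5.262) + 17.571 − 10.204 = 83.605 → 83.6°C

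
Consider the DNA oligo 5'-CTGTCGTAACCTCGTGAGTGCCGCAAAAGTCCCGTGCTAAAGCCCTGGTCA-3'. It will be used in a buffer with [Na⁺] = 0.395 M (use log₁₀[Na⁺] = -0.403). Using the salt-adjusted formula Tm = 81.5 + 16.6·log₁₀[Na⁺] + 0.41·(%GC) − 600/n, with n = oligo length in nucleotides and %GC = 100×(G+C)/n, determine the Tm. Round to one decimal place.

86.4°C

Length n = 51. T=11, C=16, A=11, G=13
G+C = 29, so %GC = 29/51 × 100 = 56.863%
Salt term: 16.6 × (-0.403) = -6.69
GC term: 0.41 × 56.863 = 23.314; length term: −600/51 = −11.765
Tm = 81.5 + (-6.69) + 23.314 − 11.765 = 86.359 → 86.4°C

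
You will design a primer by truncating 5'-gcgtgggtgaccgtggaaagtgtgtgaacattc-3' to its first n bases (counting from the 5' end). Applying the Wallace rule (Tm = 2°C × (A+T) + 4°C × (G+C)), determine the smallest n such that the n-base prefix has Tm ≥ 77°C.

First 23 bases: GCGTGGGTGACCGTGGAAAGTGT → Tm = 74°C (< 77°C)
First 24 bases: GCGTGGGTGACCGTGGAAAGTGTG → Tm = 78°C (≥ 77°C)
Each additional base adds 2°C (A/T) or 4°C (G/C), so Tm is non-decreasing in n; n = 24 is the first length to reach 77°C.

n = 24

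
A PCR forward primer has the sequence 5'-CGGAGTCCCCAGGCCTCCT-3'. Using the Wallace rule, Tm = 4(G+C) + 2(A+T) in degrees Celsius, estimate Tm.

Counting bases: T=3, C=9, G=5, A=2
So N_AT = 5 and N_GC = 14.
Tm = 2(5) + 4(14) = 10 + 56 = 66°C

66°C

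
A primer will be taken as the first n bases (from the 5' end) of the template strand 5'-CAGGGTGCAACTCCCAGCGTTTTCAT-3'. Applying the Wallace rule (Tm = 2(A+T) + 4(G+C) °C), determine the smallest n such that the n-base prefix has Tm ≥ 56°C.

First 16 bases: CAGGGTGCAACTCCCA → Tm = 52°C (< 56°C)
First 17 bases: CAGGGTGCAACTCCCAG → Tm = 56°C (≥ 56°C)
Each additional base adds 2°C (A/T) or 4°C (G/C), so Tm is non-decreasing in n; n = 17 is the first length to reach 56°C.

n = 17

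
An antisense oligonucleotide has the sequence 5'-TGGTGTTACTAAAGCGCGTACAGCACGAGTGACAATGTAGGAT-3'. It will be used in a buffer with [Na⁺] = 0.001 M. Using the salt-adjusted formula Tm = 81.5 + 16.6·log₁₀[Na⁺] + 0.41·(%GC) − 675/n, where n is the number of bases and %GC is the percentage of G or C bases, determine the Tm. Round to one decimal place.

35.1°C

Length n = 43. Scanning the sequence gives T=10, G=13, A=13, C=7.
G+C = 20, so %GC = 20/43 × 100 = 46.512%
Salt term: 16.6 × (-3) = -49.8
GC term: 0.41 × 46.512 = 19.07; length term: −675/43 = −15.698
Tm = 81.5 + (-49.8) + 19.07 − 15.698 = 35.072 → 35.1°C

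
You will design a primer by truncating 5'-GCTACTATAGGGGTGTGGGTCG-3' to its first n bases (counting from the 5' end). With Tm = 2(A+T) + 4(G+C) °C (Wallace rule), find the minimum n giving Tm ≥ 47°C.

n = 16

First 15 bases: GCTACTATAGGGGTG → Tm = 46°C (< 47°C)
First 16 bases: GCTACTATAGGGGTGT → Tm = 48°C (≥ 47°C)
Each additional base adds 2°C (A/T) or 4°C (G/C), so Tm is non-decreasing in n; n = 16 is the first length to reach 47°C.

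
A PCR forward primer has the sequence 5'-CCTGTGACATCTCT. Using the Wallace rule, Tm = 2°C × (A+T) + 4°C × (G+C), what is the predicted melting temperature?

Scanning the sequence gives C=5, G=2, T=5, A=2.
A+T = 7, G+C = 7
Tm = 4·7 + 2·7 = 28 + 14 = 42°C

42°C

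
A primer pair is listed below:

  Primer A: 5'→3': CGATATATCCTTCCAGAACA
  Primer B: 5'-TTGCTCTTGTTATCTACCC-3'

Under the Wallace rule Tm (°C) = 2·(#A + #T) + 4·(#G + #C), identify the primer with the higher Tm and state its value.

Primer A, 56°C

Primer A: A+T=12, G+C=8 → Tm = 2(12)+4(8) = 56°C
Primer B: A+T=11, G+C=8 → Tm = 2(11)+4(8) = 54°C
56°C vs 54°C → primer A is higher.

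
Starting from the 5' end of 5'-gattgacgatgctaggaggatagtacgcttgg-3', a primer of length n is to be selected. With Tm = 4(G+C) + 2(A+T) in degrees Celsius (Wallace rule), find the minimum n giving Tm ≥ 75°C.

First 25 bases: GATTGACGATGCTAGGAGGATAGTA → Tm = 72°C (< 75°C)
First 26 bases: GATTGACGATGCTAGGAGGATAGTAC → Tm = 76°C (≥ 75°C)
Since every base adds ≥2°C, Tm only increases with n, so the threshold is first crossed at n = 26.

n = 26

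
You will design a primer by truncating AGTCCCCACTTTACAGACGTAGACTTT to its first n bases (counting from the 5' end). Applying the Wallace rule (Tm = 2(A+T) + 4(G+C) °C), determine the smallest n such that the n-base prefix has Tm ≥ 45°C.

First 15 bases: AGTCCCCACTTTACA → Tm = 44°C (< 45°C)
First 16 bases: AGTCCCCACTTTACAG → Tm = 48°C (≥ 45°C)
Each additional base adds 2°C (A/T) or 4°C (G/C), so Tm is non-decreasing in n; n = 16 is the first length to reach 45°C.

n = 16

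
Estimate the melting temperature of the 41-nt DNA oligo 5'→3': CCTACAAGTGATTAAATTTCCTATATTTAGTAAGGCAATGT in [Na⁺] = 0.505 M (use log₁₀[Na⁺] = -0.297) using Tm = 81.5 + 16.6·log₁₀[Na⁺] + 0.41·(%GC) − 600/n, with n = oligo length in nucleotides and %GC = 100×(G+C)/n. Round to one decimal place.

Length n = 41. A=14, G=6, C=6, T=15
G+C = 12, so %GC = 12/41 × 100 = 29.268%
Salt term: 16.6 × (-0.297) = -4.93
GC term: 0.41 × 29.268 = 12; length term: −600/41 = −14.634
Tm = 81.5 + (-4.93) + 12 − 14.634 = 73.936 → 73.9°C

73.9°C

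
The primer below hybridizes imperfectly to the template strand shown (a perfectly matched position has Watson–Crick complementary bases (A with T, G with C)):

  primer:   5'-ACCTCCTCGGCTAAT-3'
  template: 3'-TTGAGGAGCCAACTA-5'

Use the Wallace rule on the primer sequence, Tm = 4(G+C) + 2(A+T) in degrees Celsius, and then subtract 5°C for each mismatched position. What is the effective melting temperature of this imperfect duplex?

31°C

Primer base counts: A=3, T=4, G=2, C=6 → A+T=7, G+C=8
Perfect-match Tm = 2(7) + 4(8) = 14 + 32 = 46°C
Mismatches (positions where the bases are not complementary): 3 (at positions 2, 11, 13)
Effective Tm = 46 − 3×5 = 46 − 15 = 31°C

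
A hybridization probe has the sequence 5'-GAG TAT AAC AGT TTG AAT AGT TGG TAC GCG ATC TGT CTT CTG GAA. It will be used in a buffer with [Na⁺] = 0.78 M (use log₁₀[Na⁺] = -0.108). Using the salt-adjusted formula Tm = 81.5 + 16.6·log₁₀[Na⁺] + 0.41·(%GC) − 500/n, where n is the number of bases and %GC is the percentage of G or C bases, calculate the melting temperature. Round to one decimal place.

85.0°C

Length n = 45. Scanning the sequence gives C=6, T=15, A=12, G=12.
G+C = 18, so %GC = 18/45 × 100 = 40%
Salt term: 16.6 × (-0.108) = -1.793
GC term: 0.41 × 40 = 16.4; length term: −500/45 = −11.111
Tm = 81.5 + (-1.793) + 16.4 − 11.111 = 84.996 → 85.0°C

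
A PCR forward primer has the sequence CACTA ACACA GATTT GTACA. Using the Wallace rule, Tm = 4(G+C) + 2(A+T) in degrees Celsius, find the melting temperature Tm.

54°C

Base counts: A=8, T=5, C=5, G=2
A+T = 13, G+C = 7
Tm = 4·7 + 2·13 = 28 + 26 = 54°C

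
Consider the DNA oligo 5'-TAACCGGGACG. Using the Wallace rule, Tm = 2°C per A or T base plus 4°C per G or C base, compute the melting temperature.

36°C

Base counts: T=1, A=3, C=3, G=4
So N_AT = 4 and N_GC = 7.
Tm = 4·7 + 2·4 = 28 + 8 = 36°C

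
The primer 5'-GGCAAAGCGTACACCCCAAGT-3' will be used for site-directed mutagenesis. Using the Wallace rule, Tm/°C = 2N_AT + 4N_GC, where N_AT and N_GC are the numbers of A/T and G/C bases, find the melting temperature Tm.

Counting bases: C=7, A=7, T=2, G=5
AT pairs contribute 9, GC pairs contribute 12.
Tm = 2×9 + 4×12 = 66°C

66°C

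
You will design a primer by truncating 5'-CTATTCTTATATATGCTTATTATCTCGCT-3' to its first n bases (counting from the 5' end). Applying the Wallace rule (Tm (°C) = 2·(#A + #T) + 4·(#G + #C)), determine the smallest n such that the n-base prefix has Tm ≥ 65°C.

n = 27

First 26 bases: CTATTCTTATATATGCTTATTATCTC → Tm = 64°C (< 65°C)
First 27 bases: CTATTCTTATATATGCTTATTATCTCG → Tm = 68°C (≥ 65°C)
Each additional base adds 2°C (A/T) or 4°C (G/C), so Tm is non-decreasing in n; n = 27 is the first length to reach 65°C.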